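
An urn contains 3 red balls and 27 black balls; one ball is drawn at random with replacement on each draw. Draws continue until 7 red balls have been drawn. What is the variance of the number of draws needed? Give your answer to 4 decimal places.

630.0000

Y = total draws until the seventh success; negative binomial with r=7, p=0.10.
Var(Y) = r(1−p)/p² = 7·0.90 / 0.10² = 630.000000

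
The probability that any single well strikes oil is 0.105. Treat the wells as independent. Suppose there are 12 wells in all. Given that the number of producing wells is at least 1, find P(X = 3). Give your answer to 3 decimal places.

0.128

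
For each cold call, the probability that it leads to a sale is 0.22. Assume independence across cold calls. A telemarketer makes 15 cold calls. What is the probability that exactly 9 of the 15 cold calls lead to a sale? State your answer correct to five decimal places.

0.00136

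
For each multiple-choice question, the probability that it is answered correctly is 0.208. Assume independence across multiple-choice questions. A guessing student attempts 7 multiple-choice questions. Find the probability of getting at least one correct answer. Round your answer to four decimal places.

P(at least one) = 1 − P(none) = 1 − (1 − 0.208)^7
= 1 − 0.195468 = 0.804532

0.8045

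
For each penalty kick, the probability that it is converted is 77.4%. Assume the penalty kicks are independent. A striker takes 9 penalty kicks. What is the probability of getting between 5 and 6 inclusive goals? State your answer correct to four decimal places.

0.2998

X ~ Binomial(9, 0.774); P(5 ≤ X ≤ 6) = Σ C(9,k) p^k (1−p)^(9−k) over k:
  k=5: C(9,5)·0.774^5·0.226^4 = 0.091308
  k=6: C(9,6)·0.774^6·0.226^3 = 0.208473
Total = 0.299781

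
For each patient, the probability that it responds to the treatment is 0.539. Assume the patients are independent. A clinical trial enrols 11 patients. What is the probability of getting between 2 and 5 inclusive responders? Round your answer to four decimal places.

X ~ Binomial(11, 0.539); P(2 ≤ X ≤ 5) = Σ C(11,k) p^k (1−p)^(11−k) over k:
  k=2: C(11,2)·0.539^2·0.461^9 = 0.015026
  k=3: C(11,3)·0.539^3·0.461^8 = 0.052706
  k=4: C(11,4)·0.539^4·0.461^7 = 0.123247
  k=5: C(11,5)·0.539^5·0.461^6 = 0.201740
Total = 0.392718

0.3927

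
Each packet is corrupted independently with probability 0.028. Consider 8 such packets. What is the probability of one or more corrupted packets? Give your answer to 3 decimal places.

0.203

P(at least one) = 1 − P(none) = 1 − (1 − 0.028)^8
= 1 − 0.79676 = 0.20324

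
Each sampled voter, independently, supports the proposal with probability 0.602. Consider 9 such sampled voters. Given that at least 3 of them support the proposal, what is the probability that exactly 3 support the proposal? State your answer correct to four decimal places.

0.0747

X ~ Binomial(9, 0.602). Want P(X=3 | X≥3) = P(X=3) / P(X≥3).
P(X=3) = C(9,3)·0.602^3·0.398^6 = 0.072840
P(X≥3) = 1 − 0.000251 − 0.003411 − 0.020638 = 0.975700
Ratio = 0.072840 / 0.975700 = 0.074654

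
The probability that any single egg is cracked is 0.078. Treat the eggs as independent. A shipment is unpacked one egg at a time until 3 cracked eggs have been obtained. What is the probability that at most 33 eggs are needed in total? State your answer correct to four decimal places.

0.4809

Finishing within 33 eggs ⇔ at least 3 successes in the first 33. With X ~ Binomial(33, 0.078), P(Y ≤ 33) = 1 − P(X ≤ 2).
  k=0: C(33,0)·0.078^0·0.922^33 = 0.068568
  k=1: C(33,1)·0.078^1·0.922^32 = 0.191425
  k=2: C(33,2)·0.078^2·0.922^31 = 0.259109
1 − 0.519101 = 0.480899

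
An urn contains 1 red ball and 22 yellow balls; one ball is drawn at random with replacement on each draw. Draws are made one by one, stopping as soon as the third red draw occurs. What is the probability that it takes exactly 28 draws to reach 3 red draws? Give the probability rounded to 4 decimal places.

Y = trial on which the third success occurs; negative binomial, r=3, p=0.043478.
P(Y=28) = C(27,2) · p^3 · (1−p)^25
= 351 · 8.219e-05 · 0.32913 = 0.009495

0.0095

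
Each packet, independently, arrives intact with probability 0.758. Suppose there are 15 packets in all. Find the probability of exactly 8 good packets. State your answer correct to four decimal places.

X ~ Binomial(n=15, p=0.758).
P(X=8) = C(15,8) · p^8 · (1−p)^7
= 6435 · 0.10898 · 4.8608e-05 = 0.034089

0.0341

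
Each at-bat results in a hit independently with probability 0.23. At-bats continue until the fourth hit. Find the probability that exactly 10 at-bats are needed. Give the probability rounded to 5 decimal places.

0.04899

Y = trial on which the fourth success occurs; negative binomial, r=4, p=0.23.
P(Y=10) = C(9,3) · p^4 · (1−p)^6
= 84 · 0.0027984 · 0.20842 = 0.0489931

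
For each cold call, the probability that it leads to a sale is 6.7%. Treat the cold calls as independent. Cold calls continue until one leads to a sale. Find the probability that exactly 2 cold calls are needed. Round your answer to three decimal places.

0.063

Geometric (trials to first success), p = 0.067.
P(Y = 2) = (1−p)^1 · p = 0.933 · 0.067 = 0.06251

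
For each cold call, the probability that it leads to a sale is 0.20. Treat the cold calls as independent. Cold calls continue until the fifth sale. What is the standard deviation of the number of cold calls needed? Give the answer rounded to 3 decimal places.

10.000

Y = total cold calls until the fifth success; negative binomial with r=5, p=0.20.
SD(Y) = √[r(1−p)/p²] = √(100.00000) = 10.00000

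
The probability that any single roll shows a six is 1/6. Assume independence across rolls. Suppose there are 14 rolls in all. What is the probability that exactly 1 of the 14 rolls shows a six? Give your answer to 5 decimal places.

0.21808

X ~ Binomial(n=14, p=0.166667).
P(X=1) = C(14,1) · p^1 · (1−p)^13
= 14 · 0.16667 · 0.093464 = 0.2180824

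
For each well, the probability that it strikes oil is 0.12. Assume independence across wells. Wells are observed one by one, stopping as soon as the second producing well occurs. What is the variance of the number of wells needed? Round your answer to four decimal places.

Y = total wells until the second success; negative binomial with r=2, p=0.12.
Var(Y) = r(1−p)/p² = 2·0.88 / 0.12² = 122.222222

122.2222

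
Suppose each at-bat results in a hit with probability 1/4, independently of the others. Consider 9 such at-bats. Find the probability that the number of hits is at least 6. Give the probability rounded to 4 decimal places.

0.0100

X ~ Binomial(9, 0.25); P(X ≥ 6) = Σ C(9,k) p^k (1−p)^(9−k) over k:
  k=6: C(9,6)·0.25^6·0.75^3 = 0.008652
  k=7: C(9,7)·0.25^7·0.75^2 = 0.001236
  k=8: C(9,8)·0.25^8·0.75^1 = 0.000103
  k=9: C(9,9)·0.25^9·0.75^0 = 0.000004
Total = 0.009995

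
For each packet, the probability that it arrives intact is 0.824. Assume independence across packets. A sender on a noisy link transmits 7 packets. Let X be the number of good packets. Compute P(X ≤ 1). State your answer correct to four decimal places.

0.0002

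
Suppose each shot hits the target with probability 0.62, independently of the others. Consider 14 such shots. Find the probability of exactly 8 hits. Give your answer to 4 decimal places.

0.1974

X ~ Binomial(n=14, p=0.62).
P(X=8) = C(14,8) · p^8 · (1−p)^6
= 3003 · 0.021834 · 0.0030109 = 0.197420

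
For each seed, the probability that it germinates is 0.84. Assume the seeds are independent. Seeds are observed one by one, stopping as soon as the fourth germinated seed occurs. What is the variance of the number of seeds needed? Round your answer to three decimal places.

Y = total seeds until the fourth success; negative binomial with r=4, p=0.84.
Var(Y) = r(1−p)/p² = 4·0.16 / 0.84² = 0.90703

0.907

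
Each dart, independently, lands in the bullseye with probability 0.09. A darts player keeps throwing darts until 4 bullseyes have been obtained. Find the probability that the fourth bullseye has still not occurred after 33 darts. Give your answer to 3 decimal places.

Needing more than 33 darts ⇔ fewer than 4 successes in the first 33. With X ~ Binomial(33, 0.09), P(Y > 33) = P(X ≤ 3).
  k=0: C(33,0)·0.09^0·0.91^33 = 0.04450
  k=1: C(33,1)·0.09^1·0.91^32 = 0.14524
  k=2: C(33,2)·0.09^2·0.91^31 = 0.22983
  k=3: C(33,3)·0.09^3·0.91^30 = 0.23488
P(X ≤ 3) = 0.65445

0.654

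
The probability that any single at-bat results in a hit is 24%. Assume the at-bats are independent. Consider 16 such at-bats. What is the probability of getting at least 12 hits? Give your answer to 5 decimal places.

0.00002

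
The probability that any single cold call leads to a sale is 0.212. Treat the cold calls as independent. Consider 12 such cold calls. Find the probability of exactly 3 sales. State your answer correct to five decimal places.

0.24556

X ~ Binomial(n=12, p=0.212).
P(X=3) = C(12,3) · p^3 · (1−p)^9
= 220 · 0.0095281 · 0.11715 = 0.2455649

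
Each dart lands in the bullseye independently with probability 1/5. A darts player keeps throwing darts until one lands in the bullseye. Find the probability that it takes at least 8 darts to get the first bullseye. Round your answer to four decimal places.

0.2097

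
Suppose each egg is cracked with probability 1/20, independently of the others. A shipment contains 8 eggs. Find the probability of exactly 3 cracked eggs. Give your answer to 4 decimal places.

0.0054

X ~ Binomial(n=8, p=0.05).
P(X=3) = C(8,3) · p^3 · (1−p)^5
= 56 · 0.000125 · 0.77378 = 0.005416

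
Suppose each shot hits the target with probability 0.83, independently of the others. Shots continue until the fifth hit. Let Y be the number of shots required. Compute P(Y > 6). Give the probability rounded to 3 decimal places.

Needing more than 6 shots ⇔ fewer than 5 successes in the first 6. With X ~ Binomial(6, 0.83), P(Y > 6) = P(X ≤ 4).
  k=0: C(6,0)·0.83^0·0.17^6 = 0.00002
  k=1: C(6,1)·0.83^1·0.17^5 = 0.00071
  k=2: C(6,2)·0.83^2·0.17^4 = 0.00863
  k=3: C(6,3)·0.83^3·0.17^3 = 0.05618
  k=4: C(6,4)·0.83^4·0.17^2 = 0.20573
P(X ≤ 4) = 0.27128

0.271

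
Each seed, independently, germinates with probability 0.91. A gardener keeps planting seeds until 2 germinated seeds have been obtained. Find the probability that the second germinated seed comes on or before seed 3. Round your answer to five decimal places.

0.97716

Finishing within 3 seeds ⇔ at least 2 successes in the first 3. With X ~ Binomial(3, 0.91), P(Y ≤ 3) = 1 − P(X ≤ 1).
  k=0: C(3,0)·0.91^0·0.09^3 = 0.0007290
  k=1: C(3,1)·0.91^1·0.09^2 = 0.0221130
1 − 0.0228420 = 0.9771580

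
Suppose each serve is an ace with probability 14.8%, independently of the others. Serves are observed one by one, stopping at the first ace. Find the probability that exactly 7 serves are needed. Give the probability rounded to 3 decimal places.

Geometric (trials to first success), p = 0.148.
P(Y = 7) = (1−p)^6 · p = 0.38251 · 0.148 = 0.05661

0.057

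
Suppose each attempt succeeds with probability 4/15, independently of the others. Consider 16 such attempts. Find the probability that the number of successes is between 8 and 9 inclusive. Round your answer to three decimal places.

0.036

X ~ Binomial(16, 0.266667); P(8 ≤ X ≤ 9) = Σ C(16,k) p^k (1−p)^(16−k) over k:
  k=8: C(16,8)·0.266667^8·0.733333^8 = 0.02753
  k=9: C(16,9)·0.266667^9·0.733333^7 = 0.00890
Total = 0.03642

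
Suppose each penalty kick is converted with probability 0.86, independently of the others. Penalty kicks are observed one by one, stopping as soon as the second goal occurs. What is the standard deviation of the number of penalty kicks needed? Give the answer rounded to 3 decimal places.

Y = total penalty kicks until the second success; negative binomial with r=2, p=0.86.
SD(Y) = √[r(1−p)/p²] = √(0.37858) = 0.61529

0.615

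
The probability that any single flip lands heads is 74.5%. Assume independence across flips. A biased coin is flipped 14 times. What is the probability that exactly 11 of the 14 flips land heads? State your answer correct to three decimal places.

0.237

X ~ Binomial(n=14, p=0.745).
P(X=11) = C(14,11) · p^11 · (1−p)^3
= 364 · 0.039239 · 0.016581 = 0.23683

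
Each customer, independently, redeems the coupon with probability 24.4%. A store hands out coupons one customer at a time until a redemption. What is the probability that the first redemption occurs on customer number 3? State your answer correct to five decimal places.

Geometric (trials to first success), p = 0.244.
P(Y = 3) = (1−p)^2 · p = 0.57154 · 0.244 = 0.1394548

0.13945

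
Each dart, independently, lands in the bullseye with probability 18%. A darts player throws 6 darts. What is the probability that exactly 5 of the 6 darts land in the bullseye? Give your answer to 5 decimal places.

X ~ Binomial(n=6, p=0.18).
P(X=5) = C(6,5) · p^5 · (1−p)^1
= 6 · 0.00018896 · 0.82 = 0.0009297

0.00093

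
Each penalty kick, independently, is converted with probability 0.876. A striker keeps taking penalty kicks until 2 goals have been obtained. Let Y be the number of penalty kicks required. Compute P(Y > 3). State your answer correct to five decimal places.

0.04231

Needing more than 3 penalty kicks ⇔ fewer than 2 successes in the first 3. With X ~ Binomial(3, 0.876), P(Y > 3) = P(X ≤ 1).
  k=0: C(3,0)·0.876^0·0.124^3 = 0.0019066
  k=1: C(3,1)·0.876^1·0.124^2 = 0.0404081
P(X ≤ 1) = 0.0423148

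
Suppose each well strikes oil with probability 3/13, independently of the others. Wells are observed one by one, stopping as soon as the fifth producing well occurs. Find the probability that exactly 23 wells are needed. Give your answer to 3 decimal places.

0.043

Y = trial on which the fifth success occurs; negative binomial, r=5, p=0.230769.
P(Y=23) = C(22,4) · p^5 · (1−p)^18
= 7315 · 0.00065447 · 0.0088924 = 0.04257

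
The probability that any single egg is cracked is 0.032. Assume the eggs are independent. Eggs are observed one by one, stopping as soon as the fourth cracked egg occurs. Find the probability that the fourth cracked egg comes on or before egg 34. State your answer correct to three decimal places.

0.023

Finishing within 34 eggs ⇔ at least 4 successes in the first 34. With X ~ Binomial(34, 0.032), P(Y ≤ 34) = 1 − P(X ≤ 3).
  k=0: C(34,0)·0.032^0·0.968^34 = 0.33095
  k=1: C(34,1)·0.032^1·0.968^33 = 0.37198
  k=2: C(34,2)·0.032^2·0.968^32 = 0.20290
  k=3: C(34,3)·0.032^3·0.968^31 = 0.07154
1 − 0.97737 = 0.02263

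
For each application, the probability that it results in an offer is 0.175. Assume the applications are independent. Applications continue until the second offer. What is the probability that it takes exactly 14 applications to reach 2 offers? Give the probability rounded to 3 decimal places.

Y = trial on which the second success occurs; negative binomial, r=2, p=0.175.
P(Y=14) = C(13,1) · p^2 · (1−p)^12
= 13 · 0.030625 · 0.099414 = 0.03958

0.040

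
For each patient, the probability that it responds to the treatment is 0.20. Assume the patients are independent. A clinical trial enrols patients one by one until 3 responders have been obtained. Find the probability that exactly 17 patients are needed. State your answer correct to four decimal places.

0.0422

Y = trial on which the third success occurs; negative binomial, r=3, p=0.20.
P(Y=17) = C(16,2) · p^3 · (1−p)^14
= 120 · 0.008 · 0.04398 = 0.042221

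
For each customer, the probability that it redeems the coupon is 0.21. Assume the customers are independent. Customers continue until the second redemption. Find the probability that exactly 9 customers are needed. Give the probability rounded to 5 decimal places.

Y = trial on which the second success occurs; negative binomial, r=2, p=0.21.
P(Y=9) = C(8,1) · p^2 · (1−p)^7
= 8 · 0.0441 · 0.19204 = 0.0677514

0.06775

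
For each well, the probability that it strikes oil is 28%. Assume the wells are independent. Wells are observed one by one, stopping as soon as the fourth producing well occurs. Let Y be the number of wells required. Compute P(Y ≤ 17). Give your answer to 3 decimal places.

0.744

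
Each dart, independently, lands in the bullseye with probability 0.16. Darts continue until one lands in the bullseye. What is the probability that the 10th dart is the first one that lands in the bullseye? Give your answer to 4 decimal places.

Geometric (trials to first success), p = 0.16.
P(Y = 10) = (1−p)^9 · p = 0.20822 · 0.16 = 0.033315

0.0333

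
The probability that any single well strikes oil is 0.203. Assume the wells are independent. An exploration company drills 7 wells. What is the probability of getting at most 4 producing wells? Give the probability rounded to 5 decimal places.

0.99500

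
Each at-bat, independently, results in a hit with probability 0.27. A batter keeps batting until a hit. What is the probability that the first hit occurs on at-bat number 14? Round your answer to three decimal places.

0.005

Geometric (trials to first success), p = 0.27.
P(Y = 14) = (1−p)^13 · p = 0.016718 · 0.27 = 0.00451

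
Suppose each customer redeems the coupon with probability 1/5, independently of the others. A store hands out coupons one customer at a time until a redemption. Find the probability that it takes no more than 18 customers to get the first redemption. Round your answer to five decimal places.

Y = number of customers to the first success; geometric, p = 0.20.
P(Y ≤ 18) = 1 − (1−p)^18 = 1 − 0.0180144 = 0.9819856

0.98199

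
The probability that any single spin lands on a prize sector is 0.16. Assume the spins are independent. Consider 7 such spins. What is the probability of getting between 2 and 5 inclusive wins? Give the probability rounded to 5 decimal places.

0.31135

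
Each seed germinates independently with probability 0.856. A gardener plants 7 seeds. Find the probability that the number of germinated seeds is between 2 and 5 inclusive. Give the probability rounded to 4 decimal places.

0.2666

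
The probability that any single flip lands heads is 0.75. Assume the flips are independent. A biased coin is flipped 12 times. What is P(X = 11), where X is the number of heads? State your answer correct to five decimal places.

X ~ Binomial(n=12, p=0.75).
P(X=11) = C(12,11) · p^11 · (1−p)^1
= 12 · 0.042235 · 0.25 = 0.1267054

0.12671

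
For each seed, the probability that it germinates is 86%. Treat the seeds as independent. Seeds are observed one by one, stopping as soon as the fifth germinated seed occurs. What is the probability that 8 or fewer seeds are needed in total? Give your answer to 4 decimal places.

0.9832

Finishing within 8 seeds ⇔ at least 5 successes in the first 8. With X ~ Binomial(8, 0.86), P(Y ≤ 8) = 1 − P(X ≤ 4).
  k=0: C(8,0)·0.86^0·0.14^8 = 0.000000
  k=1: C(8,1)·0.86^1·0.14^7 = 0.000007
  k=2: C(8,2)·0.86^2·0.14^6 = 0.000156
  k=3: C(8,3)·0.86^3·0.14^5 = 0.001916
  k=4: C(8,4)·0.86^4·0.14^4 = 0.014710
1 − 0.016789 = 0.983211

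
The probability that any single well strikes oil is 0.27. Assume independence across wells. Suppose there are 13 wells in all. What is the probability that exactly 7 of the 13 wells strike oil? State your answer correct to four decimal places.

X ~ Binomial(n=13, p=0.27).
P(X=7) = C(13,7) · p^7 · (1−p)^6
= 1716 · 0.0001046 · 0.15133 = 0.027164

0.0272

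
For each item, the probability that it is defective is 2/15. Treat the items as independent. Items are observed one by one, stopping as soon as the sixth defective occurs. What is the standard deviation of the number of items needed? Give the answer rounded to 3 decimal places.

17.103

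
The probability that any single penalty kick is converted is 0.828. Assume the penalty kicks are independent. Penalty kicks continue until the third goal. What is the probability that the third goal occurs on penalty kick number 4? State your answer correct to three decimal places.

0.293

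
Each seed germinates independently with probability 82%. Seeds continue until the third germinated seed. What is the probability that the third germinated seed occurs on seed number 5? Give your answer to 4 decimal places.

Y = trial on which the third success occurs; negative binomial, r=3, p=0.82.
P(Y=5) = C(4,2) · p^3 · (1−p)^2
= 6 · 0.55137 · 0.0324 = 0.107186

0.1072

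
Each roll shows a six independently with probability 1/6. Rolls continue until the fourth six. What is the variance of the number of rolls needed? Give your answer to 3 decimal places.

120.000

Y = total rolls until the fourth success; negative binomial with r=4, p=0.166667.
Var(Y) = r(1−p)/p² = 4·0.833333 / 0.166667² = 120.00000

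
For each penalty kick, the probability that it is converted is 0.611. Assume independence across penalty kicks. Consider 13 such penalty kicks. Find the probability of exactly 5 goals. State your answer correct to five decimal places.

X ~ Binomial(n=13, p=0.611).
P(X=5) = C(13,5) · p^5 · (1−p)^8
= 1287 · 0.085154 · 0.00052432 = 0.0574621

0.05746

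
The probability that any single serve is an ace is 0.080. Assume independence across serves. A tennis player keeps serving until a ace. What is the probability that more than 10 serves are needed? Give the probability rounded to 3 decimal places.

0.434

Y = number of serves to the first success; geometric, p = 0.08.
P(Y > 10) = P(first 10 all fail) = (1−p)^10 = 0.43439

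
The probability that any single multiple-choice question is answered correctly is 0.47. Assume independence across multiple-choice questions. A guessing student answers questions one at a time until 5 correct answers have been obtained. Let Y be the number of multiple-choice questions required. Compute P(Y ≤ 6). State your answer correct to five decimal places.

Finishing within 6 multiple-choice questions ⇔ at least 5 successes in the first 6. With X ~ Binomial(6, 0.47), P(Y ≤ 6) = 1 − P(X ≤ 4).
  k=0: C(6,0)·0.47^0·0.53^6 = 0.0221644
  k=1: C(6,1)·0.47^1·0.53^5 = 0.1179311
  k=2: C(6,2)·0.47^2·0.53^4 = 0.2614511
  k=3: C(6,3)·0.47^3·0.53^3 = 0.3091371
  k=4: C(6,4)·0.47^4·0.53^2 = 0.2056054
1 − 0.9162891 = 0.0837109

0.08371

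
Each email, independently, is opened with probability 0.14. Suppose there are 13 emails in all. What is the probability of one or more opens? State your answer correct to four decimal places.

0.8592

P(at least one) = 1 − P(none) = 1 − (1 − 0.14)^13
= 1 − 0.140760 = 0.859240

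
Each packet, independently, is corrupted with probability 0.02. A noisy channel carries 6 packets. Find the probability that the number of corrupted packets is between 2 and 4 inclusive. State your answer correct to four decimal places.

X ~ Binomial(6, 0.02); P(2 ≤ X ≤ 4) = Σ C(6,k) p^k (1−p)^(6−k) over k:
  k=2: C(6,2)·0.02^2·0.98^4 = 0.005534
  k=3: C(6,3)·0.02^3·0.98^3 = 0.000151
  k=4: C(6,4)·0.02^4·0.98^2 = 0.000002
Total = 0.005687

0.0057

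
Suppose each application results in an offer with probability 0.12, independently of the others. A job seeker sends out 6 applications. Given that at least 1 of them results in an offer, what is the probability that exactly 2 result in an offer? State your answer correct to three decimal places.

0.242

X ~ Binomial(6, 0.12). Want P(X=2 | X≥1) = P(X=2) / P(X≥1).
P(X=2) = C(6,2)·0.12^2·0.88^4 = 0.12953
P(X≥1) = 1 − 0.46440 = 0.53560
Ratio = 0.12953 / 0.53560 = 0.24185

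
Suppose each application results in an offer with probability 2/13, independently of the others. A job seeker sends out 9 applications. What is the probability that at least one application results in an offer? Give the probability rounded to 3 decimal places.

0.778

P(at least one) = 1 − P(none) = 1 − (1 − 0.153846)^9
= 1 − 0.22235 = 0.77765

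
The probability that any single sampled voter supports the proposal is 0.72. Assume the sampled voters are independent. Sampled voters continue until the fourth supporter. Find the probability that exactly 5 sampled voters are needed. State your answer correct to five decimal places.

0.30099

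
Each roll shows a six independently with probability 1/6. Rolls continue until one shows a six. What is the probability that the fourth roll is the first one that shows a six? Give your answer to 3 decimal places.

Geometric (trials to first success), p = 0.166667.
P(Y = 4) = (1−p)^3 · p = 0.5787 · 0.166667 = 0.09645

0.096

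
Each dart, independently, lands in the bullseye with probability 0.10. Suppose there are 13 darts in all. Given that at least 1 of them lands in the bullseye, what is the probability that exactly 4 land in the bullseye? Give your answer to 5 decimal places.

X ~ Binomial(13, 0.10). Want P(X=4 | X≥1) = P(X=4) / P(X≥1).
P(X=4) = C(13,4)·0.10^4·0.90^9 = 0.0277006
P(X≥1) = 1 − 0.2541866 = 0.7458134
Ratio = 0.0277006 / 0.7458134 = 0.0371414

0.03714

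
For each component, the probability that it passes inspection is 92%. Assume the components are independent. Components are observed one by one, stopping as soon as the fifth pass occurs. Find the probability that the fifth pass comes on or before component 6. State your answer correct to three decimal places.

0.923

Finishing within 6 components ⇔ at least 5 successes in the first 6. With X ~ Binomial(6, 0.92), P(Y ≤ 6) = 1 − P(X ≤ 4).
  k=0: C(6,0)·0.92^0·0.08^6 = 0.00000
  k=1: C(6,1)·0.92^1·0.08^5 = 0.00002
  k=2: C(6,2)·0.92^2·0.08^4 = 0.00052
  k=3: C(6,3)·0.92^3·0.08^3 = 0.00797
  k=4: C(6,4)·0.92^4·0.08^2 = 0.06877
1 − 0.07729 = 0.92271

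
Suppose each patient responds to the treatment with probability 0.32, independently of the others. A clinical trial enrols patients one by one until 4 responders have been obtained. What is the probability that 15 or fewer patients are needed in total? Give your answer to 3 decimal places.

Finishing within 15 patients ⇔ at least 4 successes in the first 15. With X ~ Binomial(15, 0.32), P(Y ≤ 15) = 1 − P(X ≤ 3).
  k=0: C(15,0)·0.32^0·0.68^15 = 0.00307
  k=1: C(15,1)·0.32^1·0.68^14 = 0.02170
  k=2: C(15,2)·0.32^2·0.68^13 = 0.07147
  k=3: C(15,3)·0.32^3·0.68^12 = 0.14574
1 − 0.24197 = 0.75803

0.758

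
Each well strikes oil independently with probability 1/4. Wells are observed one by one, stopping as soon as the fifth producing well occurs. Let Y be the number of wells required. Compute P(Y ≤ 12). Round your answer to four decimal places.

0.1576

Finishing within 12 wells ⇔ at least 5 successes in the first 12. With X ~ Binomial(12, 0.25), P(Y ≤ 12) = 1 − P(X ≤ 4).
  k=0: C(12,0)·0.25^0·0.75^12 = 0.031676
  k=1: C(12,1)·0.25^1·0.75^11 = 0.126705
  k=2: C(12,2)·0.25^2·0.75^10 = 0.232293
  k=3: C(12,3)·0.25^3·0.75^9 = 0.258104
  k=4: C(12,4)·0.25^4·0.75^8 = 0.193578
1 − 0.842356 = 0.157644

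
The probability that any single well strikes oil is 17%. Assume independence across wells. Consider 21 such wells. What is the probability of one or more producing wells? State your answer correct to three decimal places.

P(at least one) = 1 − P(none) = 1 − (1 − 0.17)^21
= 1 − 0.01998 = 0.98002

0.980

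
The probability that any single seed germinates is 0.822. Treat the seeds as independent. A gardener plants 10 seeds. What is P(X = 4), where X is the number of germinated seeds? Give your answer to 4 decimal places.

0.0030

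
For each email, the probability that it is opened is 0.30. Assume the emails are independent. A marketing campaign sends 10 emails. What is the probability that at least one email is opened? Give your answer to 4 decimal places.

0.9718

P(at least one) = 1 − P(none) = 1 − (1 − 0.30)^10
= 1 − 0.028248 = 0.971752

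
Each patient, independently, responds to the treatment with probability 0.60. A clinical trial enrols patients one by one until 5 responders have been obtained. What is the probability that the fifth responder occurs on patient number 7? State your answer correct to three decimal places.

0.187

Y = trial on which the fifth success occurs; negative binomial, r=5, p=0.60.
P(Y=7) = C(6,4) · p^5 · (1−p)^2
= 15 · 0.07776 · 0.16 = 0.18662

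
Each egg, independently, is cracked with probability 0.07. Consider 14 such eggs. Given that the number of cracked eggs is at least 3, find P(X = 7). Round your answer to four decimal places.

0.0002

X ~ Binomial(14, 0.07). Want P(X=7 | X≥3) = P(X=7) / P(X≥3).
P(X=7) = C(14,7)·0.07^7·0.93^7 = 0.000017
P(X≥3) = 1 − 0.362044 − 0.381509 − 0.186652 = 0.069795
Ratio = 0.000017 / 0.069795 = 0.000244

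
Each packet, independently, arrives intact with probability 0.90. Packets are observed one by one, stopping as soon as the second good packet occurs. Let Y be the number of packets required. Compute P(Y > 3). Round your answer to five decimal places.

Needing more than 3 packets ⇔ fewer than 2 successes in the first 3. With X ~ Binomial(3, 0.90), P(Y > 3) = P(X ≤ 1).
  k=0: C(3,0)·0.90^0·0.10^3 = 0.0010000
  k=1: C(3,1)·0.90^1·0.10^2 = 0.0270000
P(X ≤ 1) = 0.0280000

0.02800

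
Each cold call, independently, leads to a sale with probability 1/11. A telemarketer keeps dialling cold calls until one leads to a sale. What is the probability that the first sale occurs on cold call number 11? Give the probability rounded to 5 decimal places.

0.03505

Geometric (trials to first success), p = 0.090909.
P(Y = 11) = (1−p)^10 · p = 0.38554 · 0.090909 = 0.0350494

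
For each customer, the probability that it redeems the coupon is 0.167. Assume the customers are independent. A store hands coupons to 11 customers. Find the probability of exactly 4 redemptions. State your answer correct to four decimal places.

X ~ Binomial(n=11, p=0.167).
P(X=4) = C(11,4) · p^4 · (1−p)^7
= 330 · 0.0007778 · 0.2783 = 0.071432

0.0714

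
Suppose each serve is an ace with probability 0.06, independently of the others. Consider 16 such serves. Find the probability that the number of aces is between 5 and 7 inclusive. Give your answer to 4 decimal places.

0.0019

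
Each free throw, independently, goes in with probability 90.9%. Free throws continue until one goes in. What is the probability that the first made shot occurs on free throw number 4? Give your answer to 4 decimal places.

Geometric (trials to first success), p = 0.909.
P(Y = 4) = (1−p)^3 · p = 0.00075357 · 0.909 = 0.000685

0.0007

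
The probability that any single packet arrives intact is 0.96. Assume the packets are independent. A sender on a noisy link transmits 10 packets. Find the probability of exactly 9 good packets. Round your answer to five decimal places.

X ~ Binomial(n=10, p=0.96).
P(X=9) = C(10,9) · p^9 · (1−p)^1
= 10 · 0.69253 · 0.04 = 0.2770136

0.27701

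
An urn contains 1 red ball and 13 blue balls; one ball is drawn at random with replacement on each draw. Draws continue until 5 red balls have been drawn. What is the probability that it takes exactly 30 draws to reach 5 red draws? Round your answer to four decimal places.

0.0069

Y = trial on which the fifth success occurs; negative binomial, r=5, p=0.071429.
P(Y=30) = C(29,4) · p^5 · (1−p)^25
= 23751 · 1.8593e-06 · 0.15681 = 0.006925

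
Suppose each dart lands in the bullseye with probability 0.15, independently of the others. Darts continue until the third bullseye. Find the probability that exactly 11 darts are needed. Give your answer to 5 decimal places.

Y = trial on which the third success occurs; negative binomial, r=3, p=0.15.
P(Y=11) = C(10,2) · p^3 · (1−p)^8
= 45 · 0.003375 · 0.27249 = 0.0413845

0.04138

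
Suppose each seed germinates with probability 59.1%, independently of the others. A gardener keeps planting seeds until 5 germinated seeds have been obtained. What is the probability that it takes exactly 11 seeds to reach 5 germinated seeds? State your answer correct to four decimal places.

0.0709

Y = trial on which the fifth success occurs; negative binomial, r=5, p=0.591.
P(Y=11) = C(10,4) · p^5 · (1−p)^6
= 210 · 0.0721 · 0.004681 = 0.070876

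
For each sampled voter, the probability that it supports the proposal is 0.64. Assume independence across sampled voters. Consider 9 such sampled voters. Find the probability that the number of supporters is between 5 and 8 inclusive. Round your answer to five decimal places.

X ~ Binomial(9, 0.64); P(5 ≤ X ≤ 8) = Σ C(9,k) p^k (1−p)^(9−k) over k:
  k=5: C(9,5)·0.64^5·0.36^4 = 0.2272377
  k=6: C(9,6)·0.64^6·0.36^3 = 0.2693188
  k=7: C(9,7)·0.64^7·0.36^2 = 0.2051953
  k=8: C(9,8)·0.64^8·0.36^1 = 0.0911979
Total = 0.7929496

0.79295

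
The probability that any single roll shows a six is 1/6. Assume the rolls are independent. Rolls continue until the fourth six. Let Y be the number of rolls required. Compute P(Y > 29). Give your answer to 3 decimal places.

Needing more than 29 rolls ⇔ fewer than 4 successes in the first 29. With X ~ Binomial(29, 0.166667), P(Y > 29) = P(X ≤ 3).
  k=0: C(29,0)·0.166667^0·0.833333^29 = 0.00506
  k=1: C(29,1)·0.166667^1·0.833333^28 = 0.02932
  k=2: C(29,2)·0.166667^2·0.833333^27 = 0.08210
  k=3: C(29,3)·0.166667^3·0.833333^26 = 0.14778
P(X ≤ 3) = 0.26425

0.264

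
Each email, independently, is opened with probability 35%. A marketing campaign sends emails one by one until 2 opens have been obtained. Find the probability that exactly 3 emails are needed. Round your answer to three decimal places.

Y = trial on which the second success occurs; negative binomial, r=2, p=0.35.
P(Y=3) = C(2,1) · p^2 · (1−p)^1
= 2 · 0.1225 · 0.65 = 0.15925

0.159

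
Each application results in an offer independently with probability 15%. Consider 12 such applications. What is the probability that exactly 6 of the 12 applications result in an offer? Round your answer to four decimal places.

X ~ Binomial(n=12, p=0.15).
P(X=6) = C(12,6) · p^6 · (1−p)^6
= 924 · 1.1391e-05 · 0.37715 = 0.003969

0.0040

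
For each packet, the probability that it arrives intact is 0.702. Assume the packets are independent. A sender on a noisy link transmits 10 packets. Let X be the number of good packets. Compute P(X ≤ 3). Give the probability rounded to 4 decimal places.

X ~ Binomial(10, 0.702); P(X ≤ 3) = Σ C(10,k) p^k (1−p)^(10−k) over k:
  k=0: C(10,0)·0.702^0·0.298^10 = 0.000006
  k=1: C(10,1)·0.702^1·0.298^9 = 0.000130
  k=2: C(10,2)·0.702^2·0.298^8 = 0.001379
  k=3: C(10,3)·0.702^3·0.298^7 = 0.008664
Total = 0.010179

0.0102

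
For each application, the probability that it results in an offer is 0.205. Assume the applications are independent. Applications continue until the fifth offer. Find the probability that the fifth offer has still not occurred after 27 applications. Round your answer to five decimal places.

0.32467

Needing more than 27 applications ⇔ fewer than 5 successes in the first 27. With X ~ Binomial(27, 0.205), P(Y > 27) = P(X ≤ 4).
  k=0: C(27,0)·0.205^0·0.795^27 = 0.0020413
  k=1: C(27,1)·0.205^1·0.795^26 = 0.0142123
  k=2: C(27,2)·0.205^2·0.795^25 = 0.0476423
  k=3: C(27,3)·0.205^3·0.795^24 = 0.1023761
  k=4: C(27,4)·0.205^4·0.795^23 = 0.1583932
P(X ≤ 4) = 0.3246652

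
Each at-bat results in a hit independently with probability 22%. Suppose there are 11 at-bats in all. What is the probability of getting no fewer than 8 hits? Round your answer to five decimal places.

0.00047

X ~ Binomial(11, 0.22); P(X ≥ 8) = Σ C(11,k) p^k (1−p)^(11−k) over k:
  k=8: C(11,8)·0.22^8·0.78^3 = 0.0004297
  k=9: C(11,9)·0.22^9·0.78^2 = 0.0000404
  k=10: C(11,10)·0.22^10·0.78^1 = 0.0000023
  k=11: C(11,11)·0.22^11·0.78^0 = 0.0000001
Total = 0.0004724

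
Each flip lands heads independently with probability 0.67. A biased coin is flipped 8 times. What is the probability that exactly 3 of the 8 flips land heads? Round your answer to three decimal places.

0.066

X ~ Binomial(n=8, p=0.67).
P(X=3) = C(8,3) · p^3 · (1−p)^5
= 56 · 0.30076 · 0.0039135 = 0.06591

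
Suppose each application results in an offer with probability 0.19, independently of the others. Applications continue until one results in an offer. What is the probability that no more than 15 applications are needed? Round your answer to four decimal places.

Y = number of applications to the first success; geometric, p = 0.19.
P(Y ≤ 15) = 1 − (1−p)^15 = 1 − 0.042391 = 0.957609

0.9576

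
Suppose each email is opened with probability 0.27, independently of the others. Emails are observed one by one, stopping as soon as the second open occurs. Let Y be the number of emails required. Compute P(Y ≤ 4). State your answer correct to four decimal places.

Finishing within 4 emails ⇔ at least 2 successes in the first 4. With X ~ Binomial(4, 0.27), P(Y ≤ 4) = 1 − P(X ≤ 1).
  k=0: C(4,0)·0.27^0·0.73^4 = 0.283982
  k=1: C(4,1)·0.27^1·0.73^3 = 0.420138
1 − 0.704121 = 0.295879

0.2959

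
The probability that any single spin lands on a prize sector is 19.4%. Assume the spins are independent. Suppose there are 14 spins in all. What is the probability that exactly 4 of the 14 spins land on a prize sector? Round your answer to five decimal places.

X ~ Binomial(n=14, p=0.194).
P(X=4) = C(14,4) · p^4 · (1−p)^10
= 1001 · 0.0014165 · 0.1157 = 0.1640557

0.16406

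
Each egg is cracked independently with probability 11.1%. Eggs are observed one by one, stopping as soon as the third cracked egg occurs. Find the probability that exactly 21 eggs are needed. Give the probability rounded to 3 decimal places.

0.031

Y = trial on which the third success occurs; negative binomial, r=3, p=0.111.
P(Y=21) = C(20,2) · p^3 · (1−p)^18
= 190 · 0.0013676 · 0.12029 = 0.03126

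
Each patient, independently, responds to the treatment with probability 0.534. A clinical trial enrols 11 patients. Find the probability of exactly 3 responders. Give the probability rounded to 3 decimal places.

0.056

X ~ Binomial(n=11, p=0.534).
P(X=3) = C(11,3) · p^3 · (1−p)^8
= 165 · 0.15227 · 0.0022238 = 0.05587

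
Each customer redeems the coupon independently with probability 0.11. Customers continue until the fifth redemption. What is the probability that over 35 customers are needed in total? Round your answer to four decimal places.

Needing more than 35 customers ⇔ fewer than 5 successes in the first 35. With X ~ Binomial(35, 0.11), P(Y > 35) = P(X ≤ 4).
  k=0: C(35,0)·0.11^0·0.89^35 = 0.016930
  k=1: C(35,1)·0.11^1·0.89^34 = 0.073235
  k=2: C(35,2)·0.11^2·0.89^33 = 0.153877
  k=3: C(35,3)·0.11^3·0.89^32 = 0.209203
  k=4: C(35,4)·0.11^4·0.89^31 = 0.206852
P(X ≤ 4) = 0.660097

0.6601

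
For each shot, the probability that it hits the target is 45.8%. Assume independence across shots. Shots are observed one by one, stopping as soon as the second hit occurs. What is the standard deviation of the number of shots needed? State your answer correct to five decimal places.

2.27326

Y = total shots until the second success; negative binomial with r=2, p=0.458.
SD(Y) = √[r(1−p)/p²] = √(5.1677123) = 2.2732603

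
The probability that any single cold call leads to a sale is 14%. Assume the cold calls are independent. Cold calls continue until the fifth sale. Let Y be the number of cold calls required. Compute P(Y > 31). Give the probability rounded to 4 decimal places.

0.5579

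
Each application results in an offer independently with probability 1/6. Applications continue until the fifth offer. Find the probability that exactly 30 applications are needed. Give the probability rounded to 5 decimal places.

Y = trial on which the fifth success occurs; negative binomial, r=5, p=0.166667.
P(Y=30) = C(29,4) · p^5 · (1−p)^25
= 23751 · 0.0001286 · 0.010483 = 0.0320180

0.03202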